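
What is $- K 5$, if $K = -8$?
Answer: $40$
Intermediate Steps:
$- K 5 = \left(-1\right) \left(-8\right) 5 = 8 \cdot 5 = 40$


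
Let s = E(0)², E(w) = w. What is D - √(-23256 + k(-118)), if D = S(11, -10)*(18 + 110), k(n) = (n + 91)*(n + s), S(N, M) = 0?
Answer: -3*I*√2230 ≈ -141.67*I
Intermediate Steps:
s = 0 (s = 0² = 0)
k(n) = n*(91 + n) (k(n) = (n + 91)*(n + 0) = (91 + n)*n = n*(91 + n))
D = 0 (D = 0*(18 + 110) = 0*128 = 0)
D - √(-23256 + k(-118)) = 0 - √(-23256 - 118*(91 - 118)) = 0 - √(-23256 - 118*(-27)) = 0 - √(-23256 + 3186) = 0 - √(-20070) = 0 - 3*I*√2230 = -3*I*√2230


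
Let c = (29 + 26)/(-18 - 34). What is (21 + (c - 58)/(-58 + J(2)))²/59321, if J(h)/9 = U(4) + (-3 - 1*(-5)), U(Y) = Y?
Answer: 55338721/2566463744 ≈ 0.021562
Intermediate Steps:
J(h) = 54 (J(h) = 9*(4 + (-3 - 1*(-5))) = 9*(4 + (-3 + 5)) = 9*(4 + 2) = 9*6 = 54)
c = -55/52 (c = 55/(-52) = 55*(-1/52) = -55/52 ≈ -1.0577)
(21 + (c - 58)/(-58 + J(2)))²/59321 = (21 + (-55/52 - 58)/(-58 + 54))²/59321 = (21 - 3071/52/(-4))²*(1/59321) = (21 - 3071/52*(-¼))²*(1/59321) = (21 + 3071/208)²*(1/59321) = (7439/208)²*(1/59321) = (55338721/43264)*(1/59321) = 55338721/2566463744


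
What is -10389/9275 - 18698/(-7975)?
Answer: 3622867/2958725 ≈ 1.2245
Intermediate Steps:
-10389/9275 - 18698/(-7975) = -10389*1/9275 - 18698*(-1/7975) = -10389/9275 + 18698/7975 = 3622867/2958725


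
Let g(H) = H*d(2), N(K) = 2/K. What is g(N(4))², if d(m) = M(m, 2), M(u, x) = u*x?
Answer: 4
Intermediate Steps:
d(m) = 2*m (d(m) = m*2 = 2*m)
g(H) = 4*H (g(H) = H*(2*2) = H*4 = 4*H)
g(N(4))² = (4*(2/4))² = (4*(2*(¼)))² = (4*(½))² = 2² = 4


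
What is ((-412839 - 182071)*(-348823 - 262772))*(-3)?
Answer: -1091531944350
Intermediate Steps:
((-412839 - 182071)*(-348823 - 262772))*(-3) = -594910*(-611595)*(-3) = 363843981450*(-3) = -1091531944350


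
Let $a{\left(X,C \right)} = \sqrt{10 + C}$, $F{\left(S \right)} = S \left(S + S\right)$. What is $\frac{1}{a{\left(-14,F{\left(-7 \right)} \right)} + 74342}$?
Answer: $\frac{37171}{2763366428} - \frac{3 \sqrt{3}}{2763366428} \approx 1.3449 \cdot 10^{-5}$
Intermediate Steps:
$F{\left(S \right)} = 2 S^{2}$ ($F{\left(S \right)} = S 2 S = 2 S^{2}$)
$\frac{1}{a{\left(-14,F{\left(-7 \right)} \right)} + 74342} = \frac{1}{\sqrt{10 + 2 \left(-7\right)^{2}} + 74342} = \frac{1}{\sqrt{10 + 2 \cdot 49} + 74342} = \frac{1}{\sqrt{10 + 98} + 74342} = \frac{1}{\sqrt{108} + 74342} = \frac{1}{6 \sqrt{3} + 74342} = \frac{1}{74342 + 6 \sqrt{3}}$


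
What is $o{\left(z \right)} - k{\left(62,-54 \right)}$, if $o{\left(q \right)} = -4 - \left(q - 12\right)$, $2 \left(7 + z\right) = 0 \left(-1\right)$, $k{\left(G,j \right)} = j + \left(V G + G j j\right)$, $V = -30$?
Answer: $-178863$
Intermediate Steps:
$k{\left(G,j \right)} = j - 30 G + G j^{2}$ ($k{\left(G,j \right)} = j - \left(30 G - G j j\right) = j + \left(- 30 G + G j^{2}\right) = j - 30 G + G j^{2}$)
$z = -7$ ($z = -7 + \frac{0 \left(-1\right)}{2} = -7 + \frac{1}{2} \cdot 0 = -7 + 0 = -7$)
$o{\left(q \right)} = 8 - q$ ($o{\left(q \right)} = -4 - \left(-12 + q\right) = 8 - q$)
$o{\left(z \right)} - k{\left(62,-54 \right)} = \left(8 - -7\right) - \left(-54 - 1860 + 62 \left(-54\right)^{2}\right) = \left(8 + 7\right) - \left(-54 - 1860 + 62 \cdot 2916\right) = 15 - \left(-54 - 1860 + 180792\right) = 15 - 178878 = -178863$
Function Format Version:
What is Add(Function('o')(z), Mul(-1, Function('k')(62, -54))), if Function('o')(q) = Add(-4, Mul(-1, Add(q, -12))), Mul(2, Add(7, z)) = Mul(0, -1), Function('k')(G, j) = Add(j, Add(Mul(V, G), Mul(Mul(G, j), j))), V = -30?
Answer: -178863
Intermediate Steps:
Function('k')(G, j) = Add(j, Mul(-30, G), Mul(G, Pow(j, 2))) (Function('k')(G, j) = Add(j, Add(Mul(-30, G), Mul(Mul(G, j), j))) = Add(j, Add(Mul(-30, G), Mul(G, Pow(j, 2)))) = Add(j, Mul(-30, G), Mul(G, Pow(j, 2))))
z = -7 (z = Add(-7, Mul(Rational(1, 2), Mul(0, -1))) = Add(-7, Mul(Rational(1, 2), 0)) = Add(-7, 0) = -7)
Function('o')(q) = Add(8, Mul(-1, q)) (Function('o')(q) = Add(-4, Mul(-1, Add(-12, q))) = Add(-4, Add(12, Mul(-1, q))) = Add(8, Mul(-1, q)))
Add(Function('o')(z), Mul(-1, Function('k')(62, -54))) = Add(Add(8, Mul(-1, -7)), Mul(-1, Add(-54, Mul(-30, 62), Mul(62, Pow(-54, 2))))) = Add(Add(8, 7), Mul(-1, Add(-54, -1860, Mul(62, 2916)))) = Add(15, Mul(-1, Add(-54, -1860, 180792))) = Add(15, Mul(-1, 178878)) = Add(15, -178878) = -178863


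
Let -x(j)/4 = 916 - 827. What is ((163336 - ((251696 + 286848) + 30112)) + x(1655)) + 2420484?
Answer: 2014808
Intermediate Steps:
x(j) = -356 (x(j) = -4*(916 - 827) = -4*89 = -356)
((163336 - ((251696 + 286848) + 30112)) + x(1655)) + 2420484 = ((163336 - ((251696 + 286848) + 30112)) - 356) + 2420484 = ((163336 - (538544 + 30112)) - 356) + 2420484 = ((163336 - 1*568656) - 356) + 2420484 = ((163336 - 568656) - 356) + 2420484 = (-405320 - 356) + 2420484 = -405676 + 2420484 = 2014808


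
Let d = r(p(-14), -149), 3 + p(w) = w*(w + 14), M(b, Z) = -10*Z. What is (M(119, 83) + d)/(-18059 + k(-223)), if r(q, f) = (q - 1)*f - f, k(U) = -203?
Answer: 85/18262 ≈ 0.0046545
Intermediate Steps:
p(w) = -3 + w*(14 + w) (p(w) = -3 + w*(w + 14) = -3 + w*(14 + w))
r(q, f) = -f + f*(-1 + q) (r(q, f) = (-1 + q)*f - f = f*(-1 + q) - f = -f + f*(-1 + q))
d = 745 (d = -149*(-2 + (-3 + (-14)² + 14*(-14))) = -149*(-2 + (-3 + 196 - 196)) = -149*(-2 - 3) = -149*(-5) = 745)
(M(119, 83) + d)/(-18059 + k(-223)) = (-10*83 + 745)/(-18059 - 203) = (-830 + 745)/(-18262) = -85*(-1/18262) = 85/18262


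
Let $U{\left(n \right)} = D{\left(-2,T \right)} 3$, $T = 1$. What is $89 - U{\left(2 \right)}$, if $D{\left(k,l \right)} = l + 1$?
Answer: $83$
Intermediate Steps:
$D{\left(k,l \right)} = 1 + l$
$U{\left(n \right)} = 6$ ($U{\left(n \right)} = \left(1 + 1\right) 3 = 2 \cdot 3 = 6$)
$89 - U{\left(2 \right)} = 89 - 6 = 83$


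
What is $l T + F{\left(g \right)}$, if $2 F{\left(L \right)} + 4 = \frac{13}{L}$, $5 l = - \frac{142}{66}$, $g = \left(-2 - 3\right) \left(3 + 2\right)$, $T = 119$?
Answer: $- \frac{88219}{1650} \approx -53.466$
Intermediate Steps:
$g = -25$ ($g = \left(-5\right) 5 = -25$)
$l = - \frac{71}{165}$ ($l = \frac{\left(-142\right) \frac{1}{66}}{5} = \frac{1}{5} \left(- \frac{71}{33}\right) = - \frac{71}{165} \approx -0.4303$)
$F{\left(L \right)} = -2 + \frac{13}{2 L}$ ($F{\left(L \right)} = -2 + \frac{13 \frac{1}{L}}{2} = -2 + \frac{13}{2 L}$)
$l T + F{\left(g \right)} = \left(- \frac{71}{165}\right) 119 - \left(2 - \frac{13}{2 \left(-25\right)}\right) = - \frac{8449}{165} + \left(-2 + \frac{13}{2} \left(- \frac{1}{25}\right)\right) = - \frac{8449}{165} - \frac{113}{50} = - \frac{88219}{1650}$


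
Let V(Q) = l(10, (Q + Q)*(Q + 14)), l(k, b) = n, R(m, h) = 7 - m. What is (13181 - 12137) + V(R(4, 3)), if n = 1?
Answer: 1045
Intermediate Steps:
l(k, b) = 1
V(Q) = 1
(13181 - 12137) + V(R(4, 3)) = (13181 - 12137) + 1 = 1044 + 1 = 1045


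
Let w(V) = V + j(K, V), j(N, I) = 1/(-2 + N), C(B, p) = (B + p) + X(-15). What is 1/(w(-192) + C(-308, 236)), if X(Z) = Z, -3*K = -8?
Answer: -2/555 ≈ -0.0036036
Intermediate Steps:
K = 8/3 (K = -1/3*(-8) = 8/3 ≈ 2.6667)
C(B, p) = -15 + B + p (C(B, p) = (B + p) - 15 = -15 + B + p)
w(V) = 3/2 + V (w(V) = V + 1/(-2 + 8/3) = V + 1/(2/3) = V + 3/2 = 3/2 + V)
1/(w(-192) + C(-308, 236)) = 1/((3/2 - 192) + (-15 - 308 + 236)) = 1/(-381/2 - 87) = 1/(-555/2) = -2/555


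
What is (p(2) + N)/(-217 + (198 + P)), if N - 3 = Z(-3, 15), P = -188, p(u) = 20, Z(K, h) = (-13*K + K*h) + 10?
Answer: -3/23 ≈ -0.13043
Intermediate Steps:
Z(K, h) = 10 - 13*K + K*h
N = 7 (N = 3 + (10 - 13*(-3) - 3*15) = 3 + (10 + 39 - 45) = 3 + 4 = 7)
(p(2) + N)/(-217 + (198 + P)) = (20 + 7)/(-217 + (198 - 188)) = 27/(-217 + 10) = 27/(-207) = 27*(-1/207) = -3/23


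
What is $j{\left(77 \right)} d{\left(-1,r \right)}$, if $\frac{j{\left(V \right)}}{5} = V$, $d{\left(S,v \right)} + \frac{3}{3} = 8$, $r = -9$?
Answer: $2695$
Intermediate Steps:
$d{\left(S,v \right)} = 7$ ($d{\left(S,v \right)} = -1 + 8 = 7$)
$j{\left(V \right)} = 5 V$
$j{\left(77 \right)} d{\left(-1,r \right)} = 5 \cdot 77 \cdot 7 = 385 \cdot 7 = 2695$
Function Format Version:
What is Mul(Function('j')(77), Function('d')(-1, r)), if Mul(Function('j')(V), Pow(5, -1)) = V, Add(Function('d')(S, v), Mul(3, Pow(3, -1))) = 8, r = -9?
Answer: 2695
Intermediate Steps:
Function('d')(S, v) = 7 (Function('d')(S, v) = Add(-1, 8) = 7)
Function('j')(V) = Mul(5, V)
Mul(Function('j')(77), Function('d')(-1, r)) = Mul(Mul(5, 77), 7) = Mul(385, 7) = 2695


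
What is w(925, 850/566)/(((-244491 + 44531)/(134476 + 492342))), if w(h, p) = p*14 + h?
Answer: -16781484905/5658868 ≈ -2965.5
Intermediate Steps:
w(h, p) = h + 14*p (w(h, p) = 14*p + h = h + 14*p)
w(925, 850/566)/(((-244491 + 44531)/(134476 + 492342))) = (925 + 14*(850/566))/(((-244491 + 44531)/(134476 + 492342))) = (925 + 14*(850*(1/566)))/((-199960/626818)) = (925 + 14*(425/283))/((-199960*1/626818)) = (925 + 5950/283)/(-99980/313409) = (267725/283)*(-313409/99980) = -16781484905/5658868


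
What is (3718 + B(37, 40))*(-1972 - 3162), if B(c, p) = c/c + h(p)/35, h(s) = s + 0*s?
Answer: -133694494/7 ≈ -1.9099e+7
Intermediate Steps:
h(s) = s (h(s) = s + 0 = s)
B(c, p) = 1 + p/35 (B(c, p) = c/c + p/35 = 1 + p*(1/35) = 1 + p/35)
(3718 + B(37, 40))*(-1972 - 3162) = (3718 + (1 + (1/35)*40))*(-1972 - 3162) = (3718 + (1 + 8/7))*(-5134) = (3718 + 15/7)*(-5134) = (26041/7)*(-5134) = -133694494/7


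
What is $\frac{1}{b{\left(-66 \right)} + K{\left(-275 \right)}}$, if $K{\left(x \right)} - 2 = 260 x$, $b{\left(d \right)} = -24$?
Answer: $- \frac{1}{71522} \approx -1.3982 \cdot 10^{-5}$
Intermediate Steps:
$K{\left(x \right)} = 2 + 260 x$
$\frac{1}{b{\left(-66 \right)} + K{\left(-275 \right)}} = \frac{1}{-24 + \left(2 + 260 \left(-275\right)\right)} = \frac{1}{-24 + \left(2 - 71500\right)} = \frac{1}{-24 - 71498} = \frac{1}{-71522} = - \frac{1}{71522}$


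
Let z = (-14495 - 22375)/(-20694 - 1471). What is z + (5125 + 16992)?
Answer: 98052035/4433 ≈ 22119.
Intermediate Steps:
z = 7374/4433 (z = -36870/(-22165) = -36870*(-1/22165) = 7374/4433 ≈ 1.6634)
z + (5125 + 16992) = 7374/4433 + (5125 + 16992) = 7374/4433 + 22117 = 98052035/4433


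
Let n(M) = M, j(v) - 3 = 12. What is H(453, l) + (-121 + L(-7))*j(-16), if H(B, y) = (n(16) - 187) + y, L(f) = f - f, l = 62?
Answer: -1924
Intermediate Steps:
j(v) = 15 (j(v) = 3 + 12 = 15)
L(f) = 0
H(B, y) = -171 + y (H(B, y) = (16 - 187) + y = -171 + y)
H(453, l) + (-121 + L(-7))*j(-16) = (-171 + 62) + (-121 + 0)*15 = -109 - 121*15 = -109 - 1815 = -1924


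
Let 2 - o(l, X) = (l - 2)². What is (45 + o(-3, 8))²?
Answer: 484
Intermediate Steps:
o(l, X) = 2 - (-2 + l)² (o(l, X) = 2 - (l - 2)² = 2 - (-2 + l)²)
(45 + o(-3, 8))² = (45 + (2 - (-2 - 3)²))² = (45 + (2 - 1*(-5)²))² = (45 + (2 - 1*25))² = (45 + (2 - 25))² = (45 - 23)² = 22² = 484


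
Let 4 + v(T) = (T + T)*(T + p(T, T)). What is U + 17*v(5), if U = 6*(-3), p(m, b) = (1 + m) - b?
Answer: 934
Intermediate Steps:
p(m, b) = 1 + m - b
U = -18
v(T) = -4 + 2*T*(1 + T) (v(T) = -4 + (T + T)*(T + (1 + T - T)) = -4 + (2*T)*(T + 1) = -4 + (2*T)*(1 + T) = -4 + 2*T*(1 + T))
U + 17*v(5) = -18 + 17*(-4 + 2*5 + 2*5**2) = -18 + 17*(-4 + 10 + 2*25) = -18 + 17*(-4 + 10 + 50) = -18 + 17*56 = -18 + 952 = 934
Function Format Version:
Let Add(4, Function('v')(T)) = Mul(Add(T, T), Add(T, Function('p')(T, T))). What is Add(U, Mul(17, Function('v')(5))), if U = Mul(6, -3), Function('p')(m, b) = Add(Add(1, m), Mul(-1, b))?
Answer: 934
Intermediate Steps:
Function('p')(m, b) = Add(1, m, Mul(-1, b))
U = -18
Function('v')(T) = Add(-4, Mul(2, T, Add(1, T))) (Function('v')(T) = Add(-4, Mul(Add(T, T), Add(T, Add(1, T, Mul(-1, T))))) = Add(-4, Mul(Mul(2, T), Add(T, 1))) = Add(-4, Mul(Mul(2, T), Add(1, T))) = Add(-4, Mul(2, T, Add(1, T))))
Add(U, Mul(17, Function('v')(5))) = Add(-18, Mul(17, Add(-4, Mul(2, 5), Mul(2, Pow(5, 2))))) = Add(-18, Mul(17, Add(-4, 10, Mul(2, 25)))) = Add(-18, Mul(17, Add(-4, 10, 50))) = Add(-18, Mul(17, 56)) = Add(-18, 952) = 934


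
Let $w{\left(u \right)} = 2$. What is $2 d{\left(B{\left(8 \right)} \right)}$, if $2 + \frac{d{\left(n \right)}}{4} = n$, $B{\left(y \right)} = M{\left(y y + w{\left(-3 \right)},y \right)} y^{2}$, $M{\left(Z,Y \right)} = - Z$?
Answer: $-33808$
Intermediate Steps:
$B{\left(y \right)} = y^{2} \left(-2 - y^{2}\right)$ ($B{\left(y \right)} = - (y y + 2) y^{2} = - (y^{2} + 2) y^{2} = - (2 + y^{2}) y^{2} = \left(-2 - y^{2}\right) y^{2} = y^{2} \left(-2 - y^{2}\right)$)
$d{\left(n \right)} = -8 + 4 n$
$2 d{\left(B{\left(8 \right)} \right)} = 2 \left(-8 + 4 \cdot 8^{2} \left(-2 - 8^{2}\right)\right) = 2 \left(-8 + 4 \cdot 64 \left(-2 - 64\right)\right) = 2 \left(-8 + 4 \cdot 64 \left(-66\right)\right) = 2 \left(-8 + 4 \left(-4224\right)\right) = 2 \left(-8 - 16896\right) = 2 \left(-16904\right) = -33808$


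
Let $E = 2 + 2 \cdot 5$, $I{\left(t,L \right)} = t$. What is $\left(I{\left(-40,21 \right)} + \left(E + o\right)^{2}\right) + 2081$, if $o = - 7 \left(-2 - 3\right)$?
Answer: $4250$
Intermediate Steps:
$E = 12$ ($E = 2 + 10 = 12$)
$o = 35$ ($o = \left(-7\right) \left(-5\right) = 35$)
$\left(I{\left(-40,21 \right)} + \left(E + o\right)^{2}\right) + 2081 = \left(-40 + \left(12 + 35\right)^{2}\right) + 2081 = \left(-40 + 47^{2}\right) + 2081 = \left(-40 + 2209\right) + 2081 = 2169 + 2081 = 4250$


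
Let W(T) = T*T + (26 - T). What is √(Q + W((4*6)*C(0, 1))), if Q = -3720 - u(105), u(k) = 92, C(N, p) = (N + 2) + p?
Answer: √1326 ≈ 36.414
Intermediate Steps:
C(N, p) = 2 + N + p (C(N, p) = (2 + N) + p = 2 + N + p)
W(T) = 26 + T² - T (W(T) = T² + (26 - T) = 26 + T² - T)
Q = -3812 (Q = -3720 - 1*92 = -3720 - 92 = -3812)
√(Q + W((4*6)*C(0, 1))) = √(-3812 + (26 + ((4*6)*(2 + 0 + 1))² - 4*6*(2 + 0 + 1))) = √(-3812 + (26 + (24*3)² - 24*3)) = √(-3812 + (26 + 72² - 1*72)) = √(-3812 + (26 + 5184 - 72)) = √(-3812 + 5138) = √1326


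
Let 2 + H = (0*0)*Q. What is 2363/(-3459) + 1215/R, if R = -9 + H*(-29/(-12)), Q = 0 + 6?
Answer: -25412239/287097 ≈ -88.514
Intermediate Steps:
Q = 6
H = -2 (H = -2 + (0*0)*6 = -2 + 0*6 = -2 + 0 = -2)
R = -83/6 (R = -9 - (-58)/(-12) = -9 - (-58)*(-1)/12 = -9 - 2*29/12 = -9 - 29/6 = -83/6 ≈ -13.833)
2363/(-3459) + 1215/R = 2363/(-3459) + 1215/(-83/6) = 2363*(-1/3459) + 1215*(-6/83) = -2363/3459 - 7290/83 = -25412239/287097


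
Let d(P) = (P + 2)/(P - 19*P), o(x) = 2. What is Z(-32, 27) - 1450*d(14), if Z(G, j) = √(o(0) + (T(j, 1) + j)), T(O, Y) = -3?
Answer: 5800/63 + √26 ≈ 97.162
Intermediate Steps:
d(P) = -(2 + P)/(18*P) (d(P) = (2 + P)/((-18*P)) = (2 + P)*(-1/(18*P)) = -(2 + P)/(18*P))
Z(G, j) = √(-1 + j) (Z(G, j) = √(2 + (-3 + j)) = √(-1 + j))
Z(-32, 27) - 1450*d(14) = √(-1 + 27) - 725*(-2 - 1*14)/(9*14) = √26 - 725*(-2 - 14)/(9*14) = √26 - 725*(-16)/(9*14) = √26 - 1450*(-4/63) = √26 + 5800/63 = 5800/63 + √26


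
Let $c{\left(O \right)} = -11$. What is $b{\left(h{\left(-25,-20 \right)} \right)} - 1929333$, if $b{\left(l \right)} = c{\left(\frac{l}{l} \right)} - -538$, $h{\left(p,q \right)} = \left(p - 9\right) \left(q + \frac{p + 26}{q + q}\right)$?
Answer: $-1928806$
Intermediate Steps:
$h{\left(p,q \right)} = \left(-9 + p\right) \left(q + \frac{26 + p}{2 q}\right)$
$b{\left(l \right)} = 527$ ($b{\left(l \right)} = -11 - -538 = -11 + 538 = 527$)
$b{\left(h{\left(-25,-20 \right)} \right)} - 1929333 = 527 - 1929333 = -1928806$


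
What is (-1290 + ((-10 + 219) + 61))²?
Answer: 1040400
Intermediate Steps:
(-1290 + ((-10 + 219) + 61))² = (-1290 + (209 + 61))² = (-1290 + 270)² = (-1020)² = 1040400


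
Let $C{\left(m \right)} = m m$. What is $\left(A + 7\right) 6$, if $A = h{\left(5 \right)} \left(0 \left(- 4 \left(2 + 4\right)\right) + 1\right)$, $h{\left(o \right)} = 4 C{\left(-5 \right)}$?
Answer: $642$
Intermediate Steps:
$C{\left(m \right)} = m^{2}$
$h{\left(o \right)} = 100$ ($h{\left(o \right)} = 4 \left(-5\right)^{2} = 4 \cdot 25 = 100$)
$A = 100$ ($A = 100 \left(0 \left(- 4 \left(2 + 4\right)\right) + 1\right) = 100 \left(0 \left(\left(-4\right) 6\right) + 1\right) = 100 \left(0 \left(-24\right) + 1\right) = 100 \left(0 + 1\right) = 100 \cdot 1 = 100$)
$\left(A + 7\right) 6 = \left(100 + 7\right) 6 = 107 \cdot 6 = 642$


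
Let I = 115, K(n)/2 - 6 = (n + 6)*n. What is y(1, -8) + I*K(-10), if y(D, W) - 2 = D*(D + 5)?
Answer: 10588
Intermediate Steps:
K(n) = 12 + 2*n*(6 + n) (K(n) = 12 + 2*((n + 6)*n) = 12 + 2*((6 + n)*n) = 12 + 2*(n*(6 + n)) = 12 + 2*n*(6 + n))
y(D, W) = 2 + D*(5 + D) (y(D, W) = 2 + D*(D + 5) = 2 + D*(5 + D))
y(1, -8) + I*K(-10) = (2 + 1**2 + 5*1) + 115*(12 + 2*(-10)**2 + 12*(-10)) = (2 + 1 + 5) + 115*(12 + 2*100 - 120) = 8 + 115*(12 + 200 - 120) = 8 + 115*92 = 8 + 10580 = 10588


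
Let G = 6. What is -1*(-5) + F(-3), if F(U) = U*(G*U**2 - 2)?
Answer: -151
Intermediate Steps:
F(U) = U*(-2 + 6*U**2) (F(U) = U*(6*U**2 - 2) = U*(-2 + 6*U**2))
-1*(-5) + F(-3) = -1*(-5) + (-2*(-3) + 6*(-3)**3) = 5 + (6 + 6*(-27)) = 5 + (6 - 162) = 5 - 156 = -151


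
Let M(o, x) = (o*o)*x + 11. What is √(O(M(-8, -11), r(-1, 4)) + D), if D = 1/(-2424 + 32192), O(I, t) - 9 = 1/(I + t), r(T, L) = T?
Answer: √64507943338/84668 ≈ 2.9998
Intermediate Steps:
M(o, x) = 11 + x*o² (M(o, x) = o²*x + 11 = x*o² + 11 = 11 + x*o²)
O(I, t) = 9 + 1/(I + t)
D = 1/29768 ≈ 3.3593e-5
√(O(M(-8, -11), r(-1, 4)) + D) = √((1 + 9*(11 - 11*(-8)²) + 9*(-1))/((11 - 11*(-8)²) - 1) + 1/29768) = √((1 + 9*(11 - 11*64) - 9)/((11 - 11*64) - 1) + 1/29768) = √((1 + 9*(11 - 704) - 9)/((11 - 704) - 1) + 1/29768) = √((1 + 9*(-693) - 9)/(-693 - 1) + 1/29768) = √((1 - 6237 - 9)/(-694) + 1/29768) = √(-1/694*(-6245) + 1/29768) = √(6245/694 + 1/29768) = √(92950927/10329496) = √64507943338/84668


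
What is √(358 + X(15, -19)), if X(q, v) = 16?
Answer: √374 ≈ 19.339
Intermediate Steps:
√(358 + X(15, -19)) = √(358 + 16) = √374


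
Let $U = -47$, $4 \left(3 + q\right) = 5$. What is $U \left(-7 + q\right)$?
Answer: $\frac{1645}{4} \approx 411.25$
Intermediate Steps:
$q = - \frac{7}{4}$ ($q = -3 + \frac{1}{4} \cdot 5 = -3 + \frac{5}{4} = - \frac{7}{4} \approx -1.75$)
$U \left(-7 + q\right) = - 47 \left(-7 - \frac{7}{4}\right) = \left(-47\right) \left(- \frac{35}{4}\right) = \frac{1645}{4}$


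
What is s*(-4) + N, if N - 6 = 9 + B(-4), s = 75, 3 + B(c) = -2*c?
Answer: -280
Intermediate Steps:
B(c) = -3 - 2*c
N = 20 (N = 6 + (9 + (-3 - 2*(-4))) = 6 + (9 + (-3 + 8)) = 6 + (9 + 5) = 6 + 14 = 20)
s*(-4) + N = 75*(-4) + 20 = -300 + 20 = -280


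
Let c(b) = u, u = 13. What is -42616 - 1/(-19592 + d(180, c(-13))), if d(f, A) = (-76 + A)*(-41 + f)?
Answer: -1208120983/28349 ≈ -42616.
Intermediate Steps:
c(b) = 13
-42616 - 1/(-19592 + d(180, c(-13))) = -42616 - 1/(-19592 + (3116 - 76*180 - 41*13 + 13*180)) = -42616 - 1/(-19592 + (3116 - 13680 - 533 + 2340)) = -42616 - 1/(-19592 - 8757) = -42616 - 1/(-28349) = -42616 - 1*(-1/28349) = -42616 + 1/28349 = -1208120983/28349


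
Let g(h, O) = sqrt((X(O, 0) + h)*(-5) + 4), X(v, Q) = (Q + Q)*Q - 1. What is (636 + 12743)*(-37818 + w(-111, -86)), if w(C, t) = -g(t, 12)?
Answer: -505967022 - 13379*sqrt(439) ≈ -5.0625e+8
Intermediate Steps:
X(v, Q) = -1 + 2*Q**2 (X(v, Q) = (2*Q)*Q - 1 = 2*Q**2 - 1 = -1 + 2*Q**2)
g(h, O) = sqrt(9 - 5*h) (g(h, O) = sqrt(((-1 + 2*0**2) + h)*(-5) + 4) = sqrt(((-1 + 2*0) + h)*(-5) + 4) = sqrt(((-1 + 0) + h)*(-5) + 4) = sqrt((-1 + h)*(-5) + 4) = sqrt((5 - 5*h) + 4) = sqrt(9 - 5*h))
w(C, t) = -sqrt(9 - 5*t)
(636 + 12743)*(-37818 + w(-111, -86)) = (636 + 12743)*(-37818 - sqrt(9 - 5*(-86))) = 13379*(-37818 - sqrt(9 + 430)) = 13379*(-37818 - sqrt(439)) = -505967022 - 13379*sqrt(439)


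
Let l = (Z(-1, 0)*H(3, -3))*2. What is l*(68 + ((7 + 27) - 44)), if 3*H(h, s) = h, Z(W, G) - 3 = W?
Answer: 232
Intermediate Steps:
Z(W, G) = 3 + W
H(h, s) = h/3
l = 4 (l = ((3 - 1)*((1/3)*3))*2 = (2*1)*2 = 2*2 = 4)
l*(68 + ((7 + 27) - 44)) = 4*(68 + ((7 + 27) - 44)) = 4*(68 + (34 - 44)) = 4*(68 - 10) = 4*58 = 232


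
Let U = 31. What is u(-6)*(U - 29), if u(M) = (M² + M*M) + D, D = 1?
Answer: 146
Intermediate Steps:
u(M) = 1 + 2*M² (u(M) = (M² + M*M) + 1 = (M² + M²) + 1 = 2*M² + 1 = 1 + 2*M²)
u(-6)*(U - 29) = (1 + 2*(-6)²)*(31 - 29) = (1 + 2*36)*2 = (1 + 72)*2 = 73*2 = 146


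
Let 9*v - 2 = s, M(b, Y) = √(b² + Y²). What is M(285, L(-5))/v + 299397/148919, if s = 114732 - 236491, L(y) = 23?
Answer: 299397/148919 - 9*√81754/121757 ≈ 1.9893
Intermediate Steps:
M(b, Y) = √(Y² + b²)
s = -121759
v = -121757/9 (v = 2/9 + (⅑)*(-121759) = 2/9 - 121759/9 = -121757/9 ≈ -13529.)
M(285, L(-5))/v + 299397/148919 = √(23² + 285²)/(-121757/9) + 299397/148919 = √(529 + 81225)*(-9/121757) + 299397*(1/148919) = √81754*(-9/121757) + 299397/148919 = -9*√81754/121757 + 299397/148919 = 299397/148919 - 9*√81754/121757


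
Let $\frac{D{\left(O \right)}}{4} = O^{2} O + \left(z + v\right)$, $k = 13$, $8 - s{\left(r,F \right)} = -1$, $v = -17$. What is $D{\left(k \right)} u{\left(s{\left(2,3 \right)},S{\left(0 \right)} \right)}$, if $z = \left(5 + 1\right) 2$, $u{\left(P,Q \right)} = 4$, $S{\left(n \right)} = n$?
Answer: $35072$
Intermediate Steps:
$s{\left(r,F \right)} = 9$ ($s{\left(r,F \right)} = 8 - -1 = 8 + 1 = 9$)
$z = 12$ ($z = 6 \cdot 2 = 12$)
$D{\left(O \right)} = -20 + 4 O^{3}$ ($D{\left(O \right)} = 4 \left(O^{2} O + \left(12 - 17\right)\right) = 4 \left(O^{3} - 5\right) = 4 \left(-5 + O^{3}\right) = -20 + 4 O^{3}$)
$D{\left(k \right)} u{\left(s{\left(2,3 \right)},S{\left(0 \right)} \right)} = \left(-20 + 4 \cdot 13^{3}\right) 4 = \left(-20 + 4 \cdot 2197\right) 4 = \left(-20 + 8788\right) 4 = 8768 \cdot 4 = 35072$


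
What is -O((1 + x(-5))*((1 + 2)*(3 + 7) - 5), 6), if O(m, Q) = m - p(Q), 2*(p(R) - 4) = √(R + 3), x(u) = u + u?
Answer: 461/2 ≈ 230.50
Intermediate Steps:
x(u) = 2*u
p(R) = 4 + √(3 + R)/2 (p(R) = 4 + √(R + 3)/2 = 4 + √(3 + R)/2)
O(m, Q) = -4 + m - √(3 + Q)/2 (O(m, Q) = m - (4 + √(3 + Q)/2) = m + (-4 - √(3 + Q)/2) = -4 + m - √(3 + Q)/2)
-O((1 + x(-5))*((1 + 2)*(3 + 7) - 5), 6) = -(-4 + (1 + 2*(-5))*((1 + 2)*(3 + 7) - 5) - √(3 + 6)/2) = -(-4 + (1 - 10)*(3*10 - 5) - √9/2) = -(-4 - 9*(30 - 5) - ½*3) = -(-4 - 9*25 - 3/2) = -(-4 - 225 - 3/2) = -1*(-461/2) = 461/2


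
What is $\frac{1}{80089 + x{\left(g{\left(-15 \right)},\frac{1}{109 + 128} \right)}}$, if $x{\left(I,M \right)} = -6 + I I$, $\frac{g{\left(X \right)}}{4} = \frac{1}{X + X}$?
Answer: $\frac{225}{18018679} \approx 1.2487 \cdot 10^{-5}$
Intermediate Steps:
$g{\left(X \right)} = \frac{2}{X}$ ($g{\left(X \right)} = \frac{4}{X + X} = \frac{4}{2 X} = 4 \frac{1}{2 X} = \frac{2}{X}$)
$x{\left(I,M \right)} = -6 + I^{2}$
$\frac{1}{80089 + x{\left(g{\left(-15 \right)},\frac{1}{109 + 128} \right)}} = \frac{1}{80089 - \left(6 - \left(\frac{2}{-15}\right)^{2}\right)} = \frac{1}{80089 - \left(6 - \left(2 \left(- \frac{1}{15}\right)\right)^{2}\right)} = \frac{1}{80089 - \left(6 - \left(- \frac{2}{15}\right)^{2}\right)} = \frac{1}{80089 + \left(-6 + \frac{4}{225}\right)} = \frac{1}{80089 - \frac{1346}{225}} = \frac{1}{\frac{18018679}{225}} = \frac{225}{18018679}$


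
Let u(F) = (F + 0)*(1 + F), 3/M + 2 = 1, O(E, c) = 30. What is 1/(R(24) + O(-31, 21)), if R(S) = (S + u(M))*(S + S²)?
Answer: 1/18030 ≈ 5.5463e-5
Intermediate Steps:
M = -3 (M = 3/(-2 + 1) = 3/(-1) = 3*(-1) = -3)
u(F) = F*(1 + F)
R(S) = (6 + S)*(S + S²) (R(S) = (S - 3*(1 - 3))*(S + S²) = (S - 3*(-2))*(S + S²) = (S + 6)*(S + S²) = (6 + S)*(S + S²))
1/(R(24) + O(-31, 21)) = 1/(24*(6 + 24² + 7*24) + 30) = 1/(24*(6 + 576 + 168) + 30) = 1/(24*750 + 30) = 1/(18000 + 30) = 1/18030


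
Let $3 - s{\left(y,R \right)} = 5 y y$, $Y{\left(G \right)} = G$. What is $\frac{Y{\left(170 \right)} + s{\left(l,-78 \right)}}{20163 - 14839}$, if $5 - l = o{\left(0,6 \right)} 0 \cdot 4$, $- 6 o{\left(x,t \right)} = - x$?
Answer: $\frac{12}{1331} \approx 0.0090158$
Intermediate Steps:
$o{\left(x,t \right)} = \frac{x}{6}$ ($o{\left(x,t \right)} = - \frac{\left(-1\right) x}{6} = \frac{x}{6}$)
$l = 5$ ($l = 5 - \frac{1}{6} \cdot 0 \cdot 0 \cdot 4 = 5 - 0 \cdot 0 \cdot 4 = 5 - 0 \cdot 4 = 5 - 0 = 5 + 0 = 5$)
$s{\left(y,R \right)} = 3 - 5 y^{2}$ ($s{\left(y,R \right)} = 3 - 5 y y = 3 - 5 y^{2}$)
$\frac{Y{\left(170 \right)} + s{\left(l,-78 \right)}}{20163 - 14839} = \frac{170 + \left(3 - 5 \cdot 5^{2}\right)}{20163 - 14839} = \frac{170 + \left(3 - 125\right)}{5324} = \left(170 + \left(3 - 125\right)\right) \frac{1}{5324} = \left(170 - 122\right) \frac{1}{5324} = 48 \cdot \frac{1}{5324} = \frac{12}{1331}$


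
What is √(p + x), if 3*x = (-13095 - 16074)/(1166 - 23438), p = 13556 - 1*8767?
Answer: 3*√114571837/464 ≈ 69.206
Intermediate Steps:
p = 4789 (p = 13556 - 8767 = 4789)
x = 3241/7424 (x = ((-13095 - 16074)/(1166 - 23438))/3 = (-29169/(-22272))/3 = (-29169*(-1/22272))/3 = (⅓)*(9723/7424) = 3241/7424 ≈ 0.43656)
√(p + x) = √(4789 + 3241/7424) = √(35556777/7424) = 3*√114571837/464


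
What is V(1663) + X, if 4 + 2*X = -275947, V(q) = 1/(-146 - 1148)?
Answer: -89270149/647 ≈ -1.3798e+5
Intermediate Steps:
V(q) = -1/1294 (V(q) = 1/(-1294) = -1/1294)
X = -275951/2 (X = -2 + (½)*(-275947) = -2 - 275947/2 = -275951/2 ≈ -1.3798e+5)
V(1663) + X = -1/1294 - 275951/2 = -89270149/647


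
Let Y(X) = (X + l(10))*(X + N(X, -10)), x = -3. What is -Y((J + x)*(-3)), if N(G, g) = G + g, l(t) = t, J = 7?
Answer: -68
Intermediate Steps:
Y(X) = (-10 + 2*X)*(10 + X) (Y(X) = (X + 10)*(X + (X - 10)) = (10 + X)*(X + (-10 + X)) = (10 + X)*(-10 + 2*X) = (-10 + 2*X)*(10 + X))
-Y((J + x)*(-3)) = -(-100 + 2*((7 - 3)*(-3))² + 10*((7 - 3)*(-3))) = -(-100 + 2*(4*(-3))² + 10*(4*(-3))) = -(-100 + 2*(-12)² + 10*(-12)) = -(-100 + 2*144 - 120) = -(-100 + 288 - 120) = -1*68 = -68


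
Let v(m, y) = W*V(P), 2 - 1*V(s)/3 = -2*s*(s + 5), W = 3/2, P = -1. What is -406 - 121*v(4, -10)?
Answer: 2861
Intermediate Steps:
W = 3/2 (W = 3*(½) = 3/2 ≈ 1.5000)
V(s) = 6 + 6*s*(5 + s) (V(s) = 6 - (-6)*s*(s + 5) = 6 - (-6)*s*(5 + s) = 6 + 6*s*(5 + s))
v(m, y) = -27 (v(m, y) = 3*(6 + 6*(-1)² + 30*(-1))/2 = 3*(6 + 6*1 - 30)/2 = 3*(6 + 6 - 30)/2 = (3/2)*(-18) = -27)
-406 - 121*v(4, -10) = -406 - 121*(-27) = -406 + 3267 = 2861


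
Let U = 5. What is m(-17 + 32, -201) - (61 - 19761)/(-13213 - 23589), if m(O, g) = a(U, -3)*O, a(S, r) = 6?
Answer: 1646240/18401 ≈ 89.465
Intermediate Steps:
m(O, g) = 6*O
m(-17 + 32, -201) - (61 - 19761)/(-13213 - 23589) = 6*(-17 + 32) - (61 - 19761)/(-13213 - 23589) = 6*15 - (-19700)/(-36802) = 90 - (-19700)*(-1)/36802 = 90 - 1*9850/18401 = 90 - 9850/18401 = 1646240/18401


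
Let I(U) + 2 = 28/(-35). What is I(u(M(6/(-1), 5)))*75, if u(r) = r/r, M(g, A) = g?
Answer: -210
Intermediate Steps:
u(r) = 1
I(U) = -14/5 (I(U) = -2 + 28/(-35) = -2 + 28*(-1/35) = -2 - 4/5 = -14/5)
I(u(M(6/(-1), 5)))*75 = -14/5*75 = -210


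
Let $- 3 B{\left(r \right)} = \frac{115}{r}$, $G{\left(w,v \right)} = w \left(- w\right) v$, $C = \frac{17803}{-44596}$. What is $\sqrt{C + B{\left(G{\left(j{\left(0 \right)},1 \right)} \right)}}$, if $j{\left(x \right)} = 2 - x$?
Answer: $\frac{\sqrt{41097198522}}{66894} \approx 3.0305$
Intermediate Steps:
$C = - \frac{17803}{44596}$ ($C = 17803 \left(- \frac{1}{44596}\right) = - \frac{17803}{44596} \approx -0.39921$)
$G{\left(w,v \right)} = - v w^{2}$ ($G{\left(w,v \right)} = - w^{2} v = - v w^{2}$)
$B{\left(r \right)} = - \frac{115}{3 r}$ ($B{\left(r \right)} = - \frac{115 \frac{1}{r}}{3} = - \frac{115}{3 r}$)
$\sqrt{C + B{\left(G{\left(j{\left(0 \right)},1 \right)} \right)}} = \sqrt{- \frac{17803}{44596} - \frac{115}{3 \left(\left(-1\right) 1 \left(2 - 0\right)^{2}\right)}} = \sqrt{- \frac{17803}{44596} - \frac{115}{3 \left(\left(-1\right) 1 \left(2 + 0\right)^{2}\right)}} = \sqrt{- \frac{17803}{44596} - \frac{115}{3 \left(\left(-1\right) 1 \cdot 2^{2}\right)}} = \sqrt{- \frac{17803}{44596} - \frac{115}{3 \left(\left(-1\right) 1 \cdot 4\right)}} = \sqrt{- \frac{17803}{44596} - \frac{115}{3 \left(-4\right)}} = \sqrt{- \frac{17803}{44596} - - \frac{115}{12}} = \sqrt{- \frac{17803}{44596} + \frac{115}{12}} = \sqrt{\frac{614363}{66894}} = \frac{\sqrt{41097198522}}{66894}$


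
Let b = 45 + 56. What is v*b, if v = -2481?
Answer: -250581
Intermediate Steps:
b = 101
v*b = -2481*101 = -250581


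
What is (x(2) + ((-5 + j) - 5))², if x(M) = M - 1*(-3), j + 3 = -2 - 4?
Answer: 196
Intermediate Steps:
j = -9 (j = -3 + (-2 - 4) = -3 - 6 = -9)
x(M) = 3 + M (x(M) = M + 3 = 3 + M)
(x(2) + ((-5 + j) - 5))² = ((3 + 2) + ((-5 - 9) - 5))² = (5 + (-14 - 5))² = (5 - 19)² = (-14)² = 196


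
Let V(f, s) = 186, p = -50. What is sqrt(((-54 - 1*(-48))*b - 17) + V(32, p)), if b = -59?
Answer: sqrt(523) ≈ 22.869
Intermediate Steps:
sqrt(((-54 - 1*(-48))*b - 17) + V(32, p)) = sqrt(((-54 - 1*(-48))*(-59) - 17) + 186) = sqrt(((-54 + 48)*(-59) - 17) + 186) = sqrt((-6*(-59) - 17) + 186) = sqrt((354 - 17) + 186) = sqrt(337 + 186) = sqrt(523)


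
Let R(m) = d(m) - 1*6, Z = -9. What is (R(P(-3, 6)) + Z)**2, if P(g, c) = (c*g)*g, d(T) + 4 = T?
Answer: 1225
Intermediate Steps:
d(T) = -4 + T
P(g, c) = c*g**2
R(m) = -10 + m (R(m) = (-4 + m) - 1*6 = (-4 + m) - 6 = -10 + m)
(R(P(-3, 6)) + Z)**2 = ((-10 + 6*(-3)**2) - 9)**2 = ((-10 + 6*9) - 9)**2 = ((-10 + 54) - 9)**2 = (44 - 9)**2 = 35**2 = 1225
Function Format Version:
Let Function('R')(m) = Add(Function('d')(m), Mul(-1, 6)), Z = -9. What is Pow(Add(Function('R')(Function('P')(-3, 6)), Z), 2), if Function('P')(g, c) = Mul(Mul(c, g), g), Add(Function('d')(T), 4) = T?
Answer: 1225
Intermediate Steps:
Function('d')(T) = Add(-4, T)
Function('P')(g, c) = Mul(c, Pow(g, 2))
Function('R')(m) = Add(-10, m) (Function('R')(m) = Add(Add(-4, m), Mul(-1, 6)) = Add(Add(-4, m), -6) = Add(-10, m))
Pow(Add(Function('R')(Function('P')(-3, 6)), Z), 2) = Pow(Add(Add(-10, Mul(6, Pow(-3, 2))), -9), 2) = Pow(Add(Add(-10, Mul(6, 9)), -9), 2) = Pow(Add(Add(-10, 54), -9), 2) = Pow(Add(44, -9), 2) = Pow(35, 2) = 1225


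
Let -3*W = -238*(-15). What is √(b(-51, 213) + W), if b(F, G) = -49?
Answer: I*√1239 ≈ 35.199*I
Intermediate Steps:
W = -1190 (W = -(-238)*(-15)/3 = -⅓*3570 = -1190)
√(b(-51, 213) + W) = √(-49 - 1190) = √(-1239) = I*√1239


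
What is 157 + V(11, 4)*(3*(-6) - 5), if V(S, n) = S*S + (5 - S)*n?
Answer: -2074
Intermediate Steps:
V(S, n) = S² + n*(5 - S)
157 + V(11, 4)*(3*(-6) - 5) = 157 + (11² + 5*4 - 1*11*4)*(3*(-6) - 5) = 157 + (121 + 20 - 44)*(-18 - 5) = 157 + 97*(-23) = 157 - 2231 = -2074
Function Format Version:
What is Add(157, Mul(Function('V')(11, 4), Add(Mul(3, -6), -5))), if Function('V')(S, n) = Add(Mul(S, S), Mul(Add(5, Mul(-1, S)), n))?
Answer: -2074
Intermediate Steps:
Function('V')(S, n) = Add(Pow(S, 2), Mul(n, Add(5, Mul(-1, S))))
Add(157, Mul(Function('V')(11, 4), Add(Mul(3, -6), -5))) = Add(157, Mul(Add(Pow(11, 2), Mul(5, 4), Mul(-1, 11, 4)), Add(Mul(3, -6), -5))) = Add(157, Mul(Add(121, 20, -44), Add(-18, -5))) = Add(157, Mul(97, -23)) = Add(157, -2231) = -2074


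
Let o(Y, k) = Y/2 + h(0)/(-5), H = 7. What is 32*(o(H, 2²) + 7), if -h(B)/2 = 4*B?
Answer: 336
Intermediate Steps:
h(B) = -8*B
o(Y, k) = Y/2 (o(Y, k) = Y/2 - 8*0/(-5) = Y*(½) + 0*(-⅕) = Y/2 + 0 = Y/2)
32*(o(H, 2²) + 7) = 32*((½)*7 + 7) = 32*(7/2 + 7) = 32*(21/2) = 336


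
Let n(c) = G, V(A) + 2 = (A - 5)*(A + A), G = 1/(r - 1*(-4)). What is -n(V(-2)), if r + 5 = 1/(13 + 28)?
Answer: 41/40 ≈ 1.0250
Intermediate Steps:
r = -204/41 (r = -5 + 1/(13 + 28) = -5 + 1/41 = -204/41 ≈ -4.9756)
G = -41/40 (G = 1/(-204/41 - 1*(-4)) = 1/(-204/41 + 4) = 1/(-40/41) = -41/40 ≈ -1.0250)
V(A) = -2 + 2*A*(-5 + A) (V(A) = -2 + (A - 5)*(A + A) = -2 + (-5 + A)*(2*A) = -2 + 2*A*(-5 + A))
n(c) = -41/40
-n(V(-2)) = -1*(-41/40) = 41/40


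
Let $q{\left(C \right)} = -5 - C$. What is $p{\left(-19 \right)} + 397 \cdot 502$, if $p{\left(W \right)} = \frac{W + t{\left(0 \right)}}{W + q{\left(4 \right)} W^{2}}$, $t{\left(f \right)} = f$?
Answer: $\frac{34278569}{172} \approx 1.9929 \cdot 10^{5}$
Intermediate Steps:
$p{\left(W \right)} = \frac{W}{W - 9 W^{2}}$ ($p{\left(W \right)} = \frac{W + 0}{W + \left(-5 - 4\right) W^{2}} = \frac{W}{W + \left(-5 - 4\right) W^{2}} = \frac{W}{W - 9 W^{2}}$)
$p{\left(-19 \right)} + 397 \cdot 502 = - \frac{1}{-1 + 9 \left(-19\right)} + 397 \cdot 502 = - \frac{1}{-1 - 171} + 199294 = - \frac{1}{-172} + 199294 = \left(-1\right) \left(- \frac{1}{172}\right) + 199294 = \frac{1}{172} + 199294 = \frac{34278569}{172}$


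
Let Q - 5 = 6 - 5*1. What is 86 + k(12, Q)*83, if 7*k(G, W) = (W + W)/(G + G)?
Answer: 1287/14 ≈ 91.929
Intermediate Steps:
Q = 6 (Q = 5 + (6 - 5*1) = 5 + (6 - 5) = 5 + 1 = 6)
k(G, W) = W/(7*G) (k(G, W) = ((W + W)/(G + G))/7 = ((2*W)/((2*G)))/7 = ((2*W)*(1/(2*G)))/7 = (W/G)/7 = W/(7*G))
86 + k(12, Q)*83 = 86 + ((⅐)*6/12)*83 = 86 + ((⅐)*6*(1/12))*83 = 86 + (1/14)*83 = 86 + 83/14 = 1287/14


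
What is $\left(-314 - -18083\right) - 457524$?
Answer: $-439755$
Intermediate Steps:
$\left(-314 - -18083\right) - 457524 = \left(-314 + 18083\right) - 457524 = 17769 - 457524 = -439755$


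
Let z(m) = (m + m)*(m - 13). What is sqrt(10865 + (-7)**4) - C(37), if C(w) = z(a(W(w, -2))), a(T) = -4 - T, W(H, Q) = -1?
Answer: -96 + 3*sqrt(1474) ≈ 19.178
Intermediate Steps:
z(m) = 2*m*(-13 + m) (z(m) = (2*m)*(-13 + m) = 2*m*(-13 + m))
C(w) = 96 (C(w) = 2*(-4 - 1*(-1))*(-13 + (-4 - 1*(-1))) = 2*(-4 + 1)*(-13 + (-4 + 1)) = 2*(-3)*(-13 - 3) = 2*(-3)*(-16) = 96)
sqrt(10865 + (-7)**4) - C(37) = sqrt(10865 + (-7)**4) - 1*96 = sqrt(10865 + 2401) - 96 = sqrt(13266) - 96 = 3*sqrt(1474) - 96 = -96 + 3*sqrt(1474)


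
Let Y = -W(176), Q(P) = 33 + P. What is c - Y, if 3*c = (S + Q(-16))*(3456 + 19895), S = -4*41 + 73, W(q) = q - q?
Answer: -1727974/3 ≈ -5.7599e+5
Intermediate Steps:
W(q) = 0
S = -91 (S = -164 + 73 = -91)
Y = 0 (Y = -1*0 = 0)
c = -1727974/3 (c = ((-91 + (33 - 16))*(3456 + 19895))/3 = ((-91 + 17)*23351)/3 = (-74*23351)/3 = (⅓)*(-1727974) = -1727974/3 ≈ -5.7599e+5)
c - Y = -1727974/3 - 1*0 = -1727974/3 + 0 = -1727974/3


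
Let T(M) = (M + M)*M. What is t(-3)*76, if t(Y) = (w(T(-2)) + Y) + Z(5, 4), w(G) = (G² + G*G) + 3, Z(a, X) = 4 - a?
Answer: 9652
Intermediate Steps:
T(M) = 2*M² (T(M) = (2*M)*M = 2*M²)
w(G) = 3 + 2*G² (w(G) = (G² + G²) + 3 = 2*G² + 3 = 3 + 2*G²)
t(Y) = 130 + Y (t(Y) = ((3 + 2*(2*(-2)²)²) + Y) + (4 - 1*5) = ((3 + 2*(2*4)²) + Y) + (4 - 5) = ((3 + 2*8²) + Y) - 1 = ((3 + 2*64) + Y) - 1 = ((3 + 128) + Y) - 1 = (131 + Y) - 1 = 130 + Y)
t(-3)*76 = (130 - 3)*76 = 127*76 = 9652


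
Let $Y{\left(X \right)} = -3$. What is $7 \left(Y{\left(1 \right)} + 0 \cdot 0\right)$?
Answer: $-21$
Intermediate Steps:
$7 \left(Y{\left(1 \right)} + 0 \cdot 0\right) = 7 \left(-3 + 0 \cdot 0\right) = 7 \left(-3 + 0\right) = 7 \left(-3\right) = -21$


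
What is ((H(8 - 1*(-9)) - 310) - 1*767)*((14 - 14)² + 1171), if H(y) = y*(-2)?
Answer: -1300981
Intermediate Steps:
H(y) = -2*y
((H(8 - 1*(-9)) - 310) - 1*767)*((14 - 14)² + 1171) = ((-2*(8 - 1*(-9)) - 310) - 1*767)*((14 - 14)² + 1171) = ((-2*(8 + 9) - 310) - 767)*(0² + 1171) = ((-2*17 - 310) - 767)*(0 + 1171) = ((-34 - 310) - 767)*1171 = (-344 - 767)*1171 = -1111*1171 = -1300981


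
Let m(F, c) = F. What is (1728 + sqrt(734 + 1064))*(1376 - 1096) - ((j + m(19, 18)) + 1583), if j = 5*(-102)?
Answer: 482748 + 280*sqrt(1798) ≈ 4.9462e+5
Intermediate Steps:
j = -510
(1728 + sqrt(734 + 1064))*(1376 - 1096) - ((j + m(19, 18)) + 1583) = (1728 + sqrt(734 + 1064))*(1376 - 1096) - ((-510 + 19) + 1583) = (1728 + sqrt(1798))*280 - (-491 + 1583) = (483840 + 280*sqrt(1798)) - 1*1092 = (483840 + 280*sqrt(1798)) - 1092 = 482748 + 280*sqrt(1798)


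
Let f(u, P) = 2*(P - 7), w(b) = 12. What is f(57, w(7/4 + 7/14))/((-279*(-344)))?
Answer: 5/47988 ≈ 0.00010419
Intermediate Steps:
f(u, P) = -14 + 2*P (f(u, P) = 2*(-7 + P) = -14 + 2*P)
f(57, w(7/4 + 7/14))/((-279*(-344))) = (-14 + 2*12)/((-279*(-344))) = (-14 + 24)/95976 = 10*(1/95976) = 5/47988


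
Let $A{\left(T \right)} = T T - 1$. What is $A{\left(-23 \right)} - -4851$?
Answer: $5379$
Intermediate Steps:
$A{\left(T \right)} = -1 + T^{2}$ ($A{\left(T \right)} = T^{2} - 1 = -1 + T^{2}$)
$A{\left(-23 \right)} - -4851 = \left(-1 + \left(-23\right)^{2}\right) - -4851 = \left(-1 + 529\right) + 4851 = 528 + 4851 = 5379$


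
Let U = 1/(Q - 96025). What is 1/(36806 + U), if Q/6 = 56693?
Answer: 244133/8985559199 ≈ 2.7169e-5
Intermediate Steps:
Q = 340158 (Q = 6*56693 = 340158)
U = 1/244133 (U = 1/(340158 - 96025) = 1/244133 ≈ 4.0961e-6)
1/(36806 + U) = 1/(36806 + 1/244133) = 1/(8985559199/244133) = 244133/8985559199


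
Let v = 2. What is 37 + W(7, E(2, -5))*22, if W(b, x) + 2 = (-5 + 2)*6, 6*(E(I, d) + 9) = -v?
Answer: -403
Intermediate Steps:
E(I, d) = -28/3 (E(I, d) = -9 + (-1*2)/6 = -9 + (⅙)*(-2) = -9 - ⅓ = -28/3)
W(b, x) = -20 (W(b, x) = -2 + (-5 + 2)*6 = -2 - 3*6 = -2 - 18 = -20)
37 + W(7, E(2, -5))*22 = 37 - 20*22 = 37 - 440 = -403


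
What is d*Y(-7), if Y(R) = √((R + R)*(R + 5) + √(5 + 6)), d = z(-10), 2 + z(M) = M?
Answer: -12*√(28 + √11) ≈ -67.154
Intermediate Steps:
z(M) = -2 + M
d = -12 (d = -2 - 10 = -12)
Y(R) = √(√11 + 2*R*(5 + R)) (Y(R) = √((2*R)*(5 + R) + √11) = √(2*R*(5 + R) + √11) = √(√11 + 2*R*(5 + R)))
d*Y(-7) = -12*√(√11 + 2*(-7)² + 10*(-7)) = -12*√(√11 + 2*49 - 70) = -12*√(√11 + 98 - 70) = -12*√(28 + √11)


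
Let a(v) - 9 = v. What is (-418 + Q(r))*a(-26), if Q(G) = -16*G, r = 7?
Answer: 9010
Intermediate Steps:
a(v) = 9 + v
(-418 + Q(r))*a(-26) = (-418 - 16*7)*(9 - 26) = (-418 - 112)*(-17) = -530*(-17) = 9010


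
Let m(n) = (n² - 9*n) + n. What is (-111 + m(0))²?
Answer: 12321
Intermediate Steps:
m(n) = n² - 8*n
(-111 + m(0))² = (-111 + 0*(-8 + 0))² = (-111 + 0*(-8))² = (-111 + 0)² = (-111)² = 12321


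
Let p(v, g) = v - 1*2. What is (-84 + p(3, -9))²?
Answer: 6889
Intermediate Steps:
p(v, g) = -2 + v (p(v, g) = v - 2 = -2 + v)
(-84 + p(3, -9))² = (-84 + (-2 + 3))² = (-84 + 1)² = (-83)² = 6889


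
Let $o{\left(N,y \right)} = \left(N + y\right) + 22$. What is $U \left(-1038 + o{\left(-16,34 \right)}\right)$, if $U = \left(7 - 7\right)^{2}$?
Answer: $0$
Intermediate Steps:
$o{\left(N,y \right)} = 22 + N + y$
$U = 0$ ($U = 0^{2} = 0$)
$U \left(-1038 + o{\left(-16,34 \right)}\right) = 0 \left(-1038 + \left(22 - 16 + 34\right)\right) = 0 \left(-1038 + 40\right) = 0 \left(-998\right) = 0$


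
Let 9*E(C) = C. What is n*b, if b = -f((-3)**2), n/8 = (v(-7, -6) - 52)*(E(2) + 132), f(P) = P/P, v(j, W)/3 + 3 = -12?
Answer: 923440/9 ≈ 1.0260e+5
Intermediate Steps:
v(j, W) = -45 (v(j, W) = -9 + 3*(-12) = -9 - 36 = -45)
E(C) = C/9
f(P) = 1
n = -923440/9 (n = 8*((-45 - 52)*((1/9)*2 + 132)) = 8*(-97*(2/9 + 132)) = 8*(-97*1190/9) = 8*(-115430/9) = -923440/9 ≈ -1.0260e+5)
b = -1 (b = -1*1 = -1)
n*b = -923440/9*(-1) = 923440/9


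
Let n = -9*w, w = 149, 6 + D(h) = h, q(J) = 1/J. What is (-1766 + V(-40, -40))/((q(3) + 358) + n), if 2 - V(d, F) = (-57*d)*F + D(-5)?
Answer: -268341/2948 ≈ -91.025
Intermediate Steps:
D(h) = -6 + h
V(d, F) = 13 + 57*F*d (V(d, F) = 2 - ((-57*d)*F + (-6 - 5)) = 2 - (-57*F*d - 11) = 2 - (-11 - 57*F*d) = 2 + (11 + 57*F*d) = 13 + 57*F*d)
n = -1341 (n = -9*149 = -1341)
(-1766 + V(-40, -40))/((q(3) + 358) + n) = (-1766 + (13 + 57*(-40)*(-40)))/((1/3 + 358) - 1341) = (-1766 + (13 + 91200))/((1/3 + 358) - 1341) = (-1766 + 91213)/(1075/3 - 1341) = 89447/(-2948/3) = 89447*(-3/2948) = -268341/2948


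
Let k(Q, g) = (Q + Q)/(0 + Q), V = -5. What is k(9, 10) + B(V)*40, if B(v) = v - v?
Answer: 2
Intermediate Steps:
B(v) = 0
k(Q, g) = 2 (k(Q, g) = (2*Q)/Q = 2)
k(9, 10) + B(V)*40 = 2 + 0*40 = 2 + 0 = 2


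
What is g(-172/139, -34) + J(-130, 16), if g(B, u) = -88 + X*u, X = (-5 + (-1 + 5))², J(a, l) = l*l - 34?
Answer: 100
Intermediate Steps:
J(a, l) = -34 + l² (J(a, l) = l² - 34 = -34 + l²)
X = 1 (X = (-5 + 4)² = (-1)² = 1)
g(B, u) = -88 + u (g(B, u) = -88 + 1*u = -88 + u)
g(-172/139, -34) + J(-130, 16) = (-88 - 34) + (-34 + 16²) = -122 + (-34 + 256) = -122 + 222 = 100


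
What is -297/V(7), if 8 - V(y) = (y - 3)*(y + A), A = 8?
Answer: 297/52 ≈ 5.7115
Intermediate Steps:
V(y) = 8 - (-3 + y)*(8 + y) (V(y) = 8 - (y - 3)*(y + 8) = 8 - (-3 + y)*(8 + y))
-297/V(7) = -297/(32 - 1*7² - 5*7) = -297/(32 - 1*49 - 35) = -297/(32 - 49 - 35) = -297/(-52) = -297*(-1/52) = 297/52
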